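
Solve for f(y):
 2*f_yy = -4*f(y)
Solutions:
 f(y) = C1*sin(sqrt(2)*y) + C2*cos(sqrt(2)*y)


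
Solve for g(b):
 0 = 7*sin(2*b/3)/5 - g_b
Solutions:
 g(b) = C1 - 21*cos(2*b/3)/10


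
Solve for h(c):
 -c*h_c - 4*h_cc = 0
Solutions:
 h(c) = C1 + C2*erf(sqrt(2)*c/4)


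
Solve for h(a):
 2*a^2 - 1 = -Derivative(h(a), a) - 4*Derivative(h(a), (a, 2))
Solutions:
 h(a) = C1 + C2*exp(-a/4) - 2*a^3/3 + 8*a^2 - 63*a


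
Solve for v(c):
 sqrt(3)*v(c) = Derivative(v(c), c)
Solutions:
 v(c) = C1*exp(sqrt(3)*c)


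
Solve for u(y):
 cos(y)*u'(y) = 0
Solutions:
 u(y) = C1


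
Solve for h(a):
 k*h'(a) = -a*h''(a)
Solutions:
 h(a) = C1 + a^(1 - re(k))*(C2*sin(log(a)*Abs(im(k))) + C3*cos(log(a)*im(k)))


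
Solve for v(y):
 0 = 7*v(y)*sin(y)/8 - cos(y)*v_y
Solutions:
 v(y) = C1/cos(y)^(7/8)


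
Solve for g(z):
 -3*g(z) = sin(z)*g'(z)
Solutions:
 g(z) = C1*(cos(z) + 1)^(3/2)/(cos(z) - 1)^(3/2)


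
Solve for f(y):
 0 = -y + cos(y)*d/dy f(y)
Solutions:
 f(y) = C1 + Integral(y/cos(y), y)


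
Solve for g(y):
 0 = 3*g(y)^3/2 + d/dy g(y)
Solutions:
 g(y) = -sqrt(-1/(C1 - 3*y))
 g(y) = sqrt(-1/(C1 - 3*y))


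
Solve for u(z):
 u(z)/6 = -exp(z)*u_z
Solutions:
 u(z) = C1*exp(exp(-z)/6)


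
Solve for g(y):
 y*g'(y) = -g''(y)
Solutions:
 g(y) = C1 + C2*erf(sqrt(2)*y/2)


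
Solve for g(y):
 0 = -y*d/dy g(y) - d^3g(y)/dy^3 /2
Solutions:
 g(y) = C1 + Integral(C2*airyai(-2^(1/3)*y) + C3*airybi(-2^(1/3)*y), y)


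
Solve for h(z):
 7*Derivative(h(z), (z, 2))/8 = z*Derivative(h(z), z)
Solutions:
 h(z) = C1 + C2*erfi(2*sqrt(7)*z/7)


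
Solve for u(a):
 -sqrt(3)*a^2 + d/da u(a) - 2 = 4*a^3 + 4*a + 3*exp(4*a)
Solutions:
 u(a) = C1 + a^4 + sqrt(3)*a^3/3 + 2*a^2 + 2*a + 3*exp(4*a)/4


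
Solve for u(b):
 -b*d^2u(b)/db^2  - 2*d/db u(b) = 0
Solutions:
 u(b) = C1 + C2/b


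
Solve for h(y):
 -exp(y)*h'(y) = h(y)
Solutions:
 h(y) = C1*exp(exp(-y))


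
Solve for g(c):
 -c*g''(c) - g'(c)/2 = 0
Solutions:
 g(c) = C1 + C2*sqrt(c)


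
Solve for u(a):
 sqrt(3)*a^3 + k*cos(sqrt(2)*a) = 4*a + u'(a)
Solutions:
 u(a) = C1 + sqrt(3)*a^4/4 - 2*a^2 + sqrt(2)*k*sin(sqrt(2)*a)/2


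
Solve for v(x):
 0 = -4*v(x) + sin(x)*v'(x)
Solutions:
 v(x) = C1*(cos(x)^2 - 2*cos(x) + 1)/(cos(x)^2 + 2*cos(x) + 1)


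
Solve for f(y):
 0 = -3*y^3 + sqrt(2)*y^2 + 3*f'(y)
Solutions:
 f(y) = C1 + y^4/4 - sqrt(2)*y^3/9


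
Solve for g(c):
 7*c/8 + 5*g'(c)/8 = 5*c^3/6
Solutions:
 g(c) = C1 + c^4/3 - 7*c^2/10


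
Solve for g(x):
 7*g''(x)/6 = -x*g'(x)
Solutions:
 g(x) = C1 + C2*erf(sqrt(21)*x/7)


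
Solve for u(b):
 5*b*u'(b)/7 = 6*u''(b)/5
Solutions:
 u(b) = C1 + C2*erfi(5*sqrt(21)*b/42)


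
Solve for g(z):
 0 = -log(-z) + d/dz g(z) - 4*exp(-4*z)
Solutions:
 g(z) = C1 + z*log(-z) - z - exp(-4*z)


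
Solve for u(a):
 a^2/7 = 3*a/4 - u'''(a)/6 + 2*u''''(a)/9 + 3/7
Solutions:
 u(a) = C1 + C2*a + C3*a^2 + C4*exp(3*a/4) - a^5/70 + 31*a^4/336 + 58*a^3/63


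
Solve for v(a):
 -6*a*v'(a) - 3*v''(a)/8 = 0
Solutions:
 v(a) = C1 + C2*erf(2*sqrt(2)*a)


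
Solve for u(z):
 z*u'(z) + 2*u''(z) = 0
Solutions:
 u(z) = C1 + C2*erf(z/2)


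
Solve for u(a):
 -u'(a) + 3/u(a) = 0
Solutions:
 u(a) = -sqrt(C1 + 6*a)
 u(a) = sqrt(C1 + 6*a)


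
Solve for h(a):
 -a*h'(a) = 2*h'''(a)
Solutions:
 h(a) = C1 + Integral(C2*airyai(-2^(2/3)*a/2) + C3*airybi(-2^(2/3)*a/2), a)


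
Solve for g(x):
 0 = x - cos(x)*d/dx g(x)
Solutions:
 g(x) = C1 + Integral(x/cos(x), x)


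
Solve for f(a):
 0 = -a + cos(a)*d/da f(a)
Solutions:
 f(a) = C1 + Integral(a/cos(a), a)


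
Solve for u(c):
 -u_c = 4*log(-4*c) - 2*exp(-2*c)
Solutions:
 u(c) = C1 - 4*c*log(-c) + 4*c*(1 - 2*log(2)) - exp(-2*c)


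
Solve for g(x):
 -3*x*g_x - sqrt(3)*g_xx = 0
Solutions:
 g(x) = C1 + C2*erf(sqrt(2)*3^(1/4)*x/2)


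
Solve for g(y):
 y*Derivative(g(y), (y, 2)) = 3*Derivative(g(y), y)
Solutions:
 g(y) = C1 + C2*y^4


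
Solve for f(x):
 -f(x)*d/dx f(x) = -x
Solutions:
 f(x) = -sqrt(C1 + x^2)
 f(x) = sqrt(C1 + x^2)


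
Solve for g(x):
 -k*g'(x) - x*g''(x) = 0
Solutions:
 g(x) = C1 + x^(1 - re(k))*(C2*sin(log(x)*Abs(im(k))) + C3*cos(log(x)*im(k)))


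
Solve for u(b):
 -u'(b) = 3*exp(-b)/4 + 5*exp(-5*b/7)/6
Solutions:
 u(b) = C1 + 3*exp(-b)/4 + 7*exp(-5*b/7)/6


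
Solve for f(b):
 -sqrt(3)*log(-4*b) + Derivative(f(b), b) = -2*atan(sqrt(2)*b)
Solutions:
 f(b) = C1 + sqrt(3)*b*(log(-b) - 1) - 2*b*atan(sqrt(2)*b) + 2*sqrt(3)*b*log(2) + sqrt(2)*log(2*b^2 + 1)/2


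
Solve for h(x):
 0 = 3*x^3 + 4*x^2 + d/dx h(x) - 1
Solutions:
 h(x) = C1 - 3*x^4/4 - 4*x^3/3 + x


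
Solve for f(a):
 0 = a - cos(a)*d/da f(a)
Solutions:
 f(a) = C1 + Integral(a/cos(a), a)


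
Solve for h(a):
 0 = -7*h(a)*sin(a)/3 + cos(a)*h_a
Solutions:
 h(a) = C1/cos(a)^(7/3)


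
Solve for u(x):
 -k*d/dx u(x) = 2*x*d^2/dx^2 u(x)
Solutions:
 u(x) = C1 + x^(1 - re(k)/2)*(C2*sin(log(x)*Abs(im(k))/2) + C3*cos(log(x)*im(k)/2))


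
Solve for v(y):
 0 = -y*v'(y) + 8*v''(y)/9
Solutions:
 v(y) = C1 + C2*erfi(3*y/4)


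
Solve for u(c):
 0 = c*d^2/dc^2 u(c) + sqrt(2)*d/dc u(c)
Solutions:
 u(c) = C1 + C2*c^(1 - sqrt(2))


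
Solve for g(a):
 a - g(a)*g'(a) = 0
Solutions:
 g(a) = -sqrt(C1 + a^2)
 g(a) = sqrt(C1 + a^2)


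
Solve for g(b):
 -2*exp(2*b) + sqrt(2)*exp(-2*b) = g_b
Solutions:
 g(b) = C1 - exp(2*b) - sqrt(2)*exp(-2*b)/2


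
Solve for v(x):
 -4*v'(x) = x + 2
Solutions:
 v(x) = C1 - x^2/8 - x/2


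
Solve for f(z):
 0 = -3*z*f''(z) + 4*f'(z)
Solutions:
 f(z) = C1 + C2*z^(7/3)


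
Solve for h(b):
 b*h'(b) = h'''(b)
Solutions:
 h(b) = C1 + Integral(C2*airyai(b) + C3*airybi(b), b)


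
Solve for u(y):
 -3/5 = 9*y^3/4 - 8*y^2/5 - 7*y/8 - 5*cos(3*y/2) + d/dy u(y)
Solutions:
 u(y) = C1 - 9*y^4/16 + 8*y^3/15 + 7*y^2/16 - 3*y/5 + 10*sin(3*y/2)/3


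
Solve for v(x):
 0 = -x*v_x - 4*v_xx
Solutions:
 v(x) = C1 + C2*erf(sqrt(2)*x/4)


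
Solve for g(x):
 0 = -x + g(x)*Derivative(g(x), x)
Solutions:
 g(x) = -sqrt(C1 + x^2)
 g(x) = sqrt(C1 + x^2)


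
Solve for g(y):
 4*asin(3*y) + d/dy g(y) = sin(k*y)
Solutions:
 g(y) = C1 - 4*y*asin(3*y) - 4*sqrt(1 - 9*y^2)/3 + Piecewise((-cos(k*y)/k, Ne(k, 0)), (0, True))


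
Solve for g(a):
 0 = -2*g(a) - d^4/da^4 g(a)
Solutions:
 g(a) = (C1*sin(2^(3/4)*a/2) + C2*cos(2^(3/4)*a/2))*exp(-2^(3/4)*a/2) + (C3*sin(2^(3/4)*a/2) + C4*cos(2^(3/4)*a/2))*exp(2^(3/4)*a/2)


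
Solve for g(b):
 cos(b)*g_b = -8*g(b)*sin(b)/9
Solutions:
 g(b) = C1*cos(b)^(8/9)


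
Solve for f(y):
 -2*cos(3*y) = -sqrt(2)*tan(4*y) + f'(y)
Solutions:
 f(y) = C1 - sqrt(2)*log(cos(4*y))/4 - 2*sin(3*y)/3


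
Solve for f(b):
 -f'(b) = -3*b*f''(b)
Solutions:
 f(b) = C1 + C2*b^(4/3)


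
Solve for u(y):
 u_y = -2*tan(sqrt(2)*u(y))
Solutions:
 u(y) = sqrt(2)*(pi - asin(C1*exp(-2*sqrt(2)*y)))/2
 u(y) = sqrt(2)*asin(C1*exp(-2*sqrt(2)*y))/2


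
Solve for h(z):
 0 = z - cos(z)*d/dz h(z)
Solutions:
 h(z) = C1 + Integral(z/cos(z), z)


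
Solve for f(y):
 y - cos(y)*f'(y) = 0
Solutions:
 f(y) = C1 + Integral(y/cos(y), y)


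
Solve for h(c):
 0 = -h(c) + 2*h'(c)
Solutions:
 h(c) = C1*exp(c/2)


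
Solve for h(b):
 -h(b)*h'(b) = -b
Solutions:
 h(b) = -sqrt(C1 + b^2)
 h(b) = sqrt(C1 + b^2)


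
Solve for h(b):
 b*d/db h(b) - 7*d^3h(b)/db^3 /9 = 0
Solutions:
 h(b) = C1 + Integral(C2*airyai(21^(2/3)*b/7) + C3*airybi(21^(2/3)*b/7), b)


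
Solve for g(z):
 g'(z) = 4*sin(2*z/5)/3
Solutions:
 g(z) = C1 - 10*cos(2*z/5)/3


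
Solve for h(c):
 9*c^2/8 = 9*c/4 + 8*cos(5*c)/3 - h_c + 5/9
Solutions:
 h(c) = C1 - 3*c^3/8 + 9*c^2/8 + 5*c/9 + 8*sin(5*c)/15


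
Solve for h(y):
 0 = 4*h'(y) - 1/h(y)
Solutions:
 h(y) = -sqrt(C1 + 2*y)/2
 h(y) = sqrt(C1 + 2*y)/2


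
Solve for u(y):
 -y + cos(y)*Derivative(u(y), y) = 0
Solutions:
 u(y) = C1 + Integral(y/cos(y), y)


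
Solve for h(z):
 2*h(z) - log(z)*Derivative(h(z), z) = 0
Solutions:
 h(z) = C1*exp(2*li(z))


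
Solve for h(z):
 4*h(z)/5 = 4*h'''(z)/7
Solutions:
 h(z) = C3*exp(5^(2/3)*7^(1/3)*z/5) + (C1*sin(sqrt(3)*5^(2/3)*7^(1/3)*z/10) + C2*cos(sqrt(3)*5^(2/3)*7^(1/3)*z/10))*exp(-5^(2/3)*7^(1/3)*z/10)


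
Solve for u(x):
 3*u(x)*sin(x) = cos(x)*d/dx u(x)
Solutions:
 u(x) = C1/cos(x)^3


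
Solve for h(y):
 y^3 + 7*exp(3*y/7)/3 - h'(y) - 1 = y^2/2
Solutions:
 h(y) = C1 + y^4/4 - y^3/6 - y + 49*exp(3*y/7)/9


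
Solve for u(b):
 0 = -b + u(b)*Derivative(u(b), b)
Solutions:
 u(b) = -sqrt(C1 + b^2)
 u(b) = sqrt(C1 + b^2)


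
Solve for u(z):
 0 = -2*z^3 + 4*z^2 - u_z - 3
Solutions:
 u(z) = C1 - z^4/2 + 4*z^3/3 - 3*z


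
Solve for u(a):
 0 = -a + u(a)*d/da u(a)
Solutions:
 u(a) = -sqrt(C1 + a^2)
 u(a) = sqrt(C1 + a^2)


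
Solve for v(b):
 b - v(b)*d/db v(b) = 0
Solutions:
 v(b) = -sqrt(C1 + b^2)
 v(b) = sqrt(C1 + b^2)


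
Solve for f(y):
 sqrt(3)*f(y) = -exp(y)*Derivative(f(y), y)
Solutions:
 f(y) = C1*exp(sqrt(3)*exp(-y))


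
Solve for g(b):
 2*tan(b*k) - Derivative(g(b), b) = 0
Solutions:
 g(b) = C1 + 2*Piecewise((-log(cos(b*k))/k, Ne(k, 0)), (0, True))


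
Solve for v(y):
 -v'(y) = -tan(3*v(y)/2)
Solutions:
 v(y) = -2*asin(C1*exp(3*y/2))/3 + 2*pi/3
 v(y) = 2*asin(C1*exp(3*y/2))/3


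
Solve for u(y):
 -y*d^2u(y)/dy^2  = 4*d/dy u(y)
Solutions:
 u(y) = C1 + C2/y^3


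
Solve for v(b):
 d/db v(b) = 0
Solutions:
 v(b) = C1


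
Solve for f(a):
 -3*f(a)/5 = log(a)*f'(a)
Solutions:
 f(a) = C1*exp(-3*li(a)/5)


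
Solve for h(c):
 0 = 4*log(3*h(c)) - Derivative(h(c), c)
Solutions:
 -Integral(1/(log(_y) + log(3)), (_y, h(c)))/4 = C1 - c


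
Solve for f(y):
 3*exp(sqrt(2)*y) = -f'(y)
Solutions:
 f(y) = C1 - 3*sqrt(2)*exp(sqrt(2)*y)/2


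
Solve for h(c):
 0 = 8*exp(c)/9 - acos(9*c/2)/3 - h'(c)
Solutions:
 h(c) = C1 - c*acos(9*c/2)/3 + sqrt(4 - 81*c^2)/27 + 8*exp(c)/9


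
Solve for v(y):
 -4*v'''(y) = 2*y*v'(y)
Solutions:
 v(y) = C1 + Integral(C2*airyai(-2^(2/3)*y/2) + C3*airybi(-2^(2/3)*y/2), y)


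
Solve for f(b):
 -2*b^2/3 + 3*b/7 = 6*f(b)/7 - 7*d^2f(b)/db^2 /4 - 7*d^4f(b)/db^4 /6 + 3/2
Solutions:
 f(b) = C1*exp(-sqrt(21)*b*sqrt(-7 + sqrt(113))/14) + C2*exp(sqrt(21)*b*sqrt(-7 + sqrt(113))/14) + C3*sin(sqrt(21)*b*sqrt(7 + sqrt(113))/14) + C4*cos(sqrt(21)*b*sqrt(7 + sqrt(113))/14) - 7*b^2/9 + b/2 - 133/27


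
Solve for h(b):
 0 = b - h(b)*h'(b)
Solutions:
 h(b) = -sqrt(C1 + b^2)
 h(b) = sqrt(C1 + b^2)


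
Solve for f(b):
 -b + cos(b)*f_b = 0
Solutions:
 f(b) = C1 + Integral(b/cos(b), b)


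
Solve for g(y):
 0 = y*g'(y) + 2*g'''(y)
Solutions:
 g(y) = C1 + Integral(C2*airyai(-2^(2/3)*y/2) + C3*airybi(-2^(2/3)*y/2), y)


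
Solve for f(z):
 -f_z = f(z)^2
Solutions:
 f(z) = 1/(C1 + z)


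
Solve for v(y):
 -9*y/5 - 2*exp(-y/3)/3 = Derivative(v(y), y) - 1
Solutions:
 v(y) = C1 - 9*y^2/10 + y + 2*exp(-y/3)


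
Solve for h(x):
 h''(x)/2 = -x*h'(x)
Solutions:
 h(x) = C1 + C2*erf(x)


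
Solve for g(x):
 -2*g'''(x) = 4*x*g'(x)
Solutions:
 g(x) = C1 + Integral(C2*airyai(-2^(1/3)*x) + C3*airybi(-2^(1/3)*x), x)


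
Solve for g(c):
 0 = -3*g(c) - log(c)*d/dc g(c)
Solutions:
 g(c) = C1*exp(-3*li(c))


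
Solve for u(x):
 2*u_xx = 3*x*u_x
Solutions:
 u(x) = C1 + C2*erfi(sqrt(3)*x/2)


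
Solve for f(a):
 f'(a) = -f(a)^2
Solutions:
 f(a) = 1/(C1 + a)


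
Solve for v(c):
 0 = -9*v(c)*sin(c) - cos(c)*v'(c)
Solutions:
 v(c) = C1*cos(c)^9


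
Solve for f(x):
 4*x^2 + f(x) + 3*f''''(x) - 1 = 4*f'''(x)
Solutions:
 f(x) = -4*x^2 + (C1 + C2*x)*exp(x) + (C3*sin(sqrt(2)*x/3) + C4*cos(sqrt(2)*x/3))*exp(-x/3) + 1


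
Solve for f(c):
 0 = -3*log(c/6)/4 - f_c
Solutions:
 f(c) = C1 - 3*c*log(c)/4 + 3*c/4 + 3*c*log(6)/4


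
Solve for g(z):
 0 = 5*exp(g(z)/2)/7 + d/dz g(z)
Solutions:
 g(z) = 2*log(1/(C1 + 5*z)) + 2*log(14)


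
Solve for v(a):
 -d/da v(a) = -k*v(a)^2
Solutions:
 v(a) = -1/(C1 + a*k)


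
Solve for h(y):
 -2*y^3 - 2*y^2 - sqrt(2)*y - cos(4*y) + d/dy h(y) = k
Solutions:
 h(y) = C1 + k*y + y^4/2 + 2*y^3/3 + sqrt(2)*y^2/2 + sin(4*y)/4


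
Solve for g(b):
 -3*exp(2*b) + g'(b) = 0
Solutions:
 g(b) = C1 + 3*exp(2*b)/2


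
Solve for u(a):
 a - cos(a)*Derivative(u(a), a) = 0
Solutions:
 u(a) = C1 + Integral(a/cos(a), a)


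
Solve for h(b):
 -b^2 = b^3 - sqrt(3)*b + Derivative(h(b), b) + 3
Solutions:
 h(b) = C1 - b^4/4 - b^3/3 + sqrt(3)*b^2/2 - 3*b


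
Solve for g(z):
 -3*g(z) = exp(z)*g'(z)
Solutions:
 g(z) = C1*exp(3*exp(-z))


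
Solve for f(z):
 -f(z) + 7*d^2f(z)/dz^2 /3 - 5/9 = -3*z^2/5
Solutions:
 f(z) = C1*exp(-sqrt(21)*z/7) + C2*exp(sqrt(21)*z/7) + 3*z^2/5 + 101/45


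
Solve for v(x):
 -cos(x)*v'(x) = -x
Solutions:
 v(x) = C1 + Integral(x/cos(x), x)


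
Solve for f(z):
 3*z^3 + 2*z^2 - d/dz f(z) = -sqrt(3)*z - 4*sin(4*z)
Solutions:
 f(z) = C1 + 3*z^4/4 + 2*z^3/3 + sqrt(3)*z^2/2 - cos(4*z)


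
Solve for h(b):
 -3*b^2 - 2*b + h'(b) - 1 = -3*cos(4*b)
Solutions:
 h(b) = C1 + b^3 + b^2 + b - 3*sin(4*b)/4


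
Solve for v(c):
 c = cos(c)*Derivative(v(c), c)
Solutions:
 v(c) = C1 + Integral(c/cos(c), c)


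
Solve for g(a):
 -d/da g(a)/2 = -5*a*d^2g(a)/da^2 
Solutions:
 g(a) = C1 + C2*a^(11/10)


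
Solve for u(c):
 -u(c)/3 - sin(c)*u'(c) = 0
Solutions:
 u(c) = C1*(cos(c) + 1)^(1/6)/(cos(c) - 1)^(1/6)


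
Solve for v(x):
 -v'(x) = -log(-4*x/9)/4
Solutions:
 v(x) = C1 + x*log(-x)/4 + x*(-2*log(3) - 1 + 2*log(2))/4


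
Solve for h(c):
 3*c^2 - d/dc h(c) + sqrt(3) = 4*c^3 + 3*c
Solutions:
 h(c) = C1 - c^4 + c^3 - 3*c^2/2 + sqrt(3)*c


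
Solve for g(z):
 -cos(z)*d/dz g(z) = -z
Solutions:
 g(z) = C1 + Integral(z/cos(z), z)


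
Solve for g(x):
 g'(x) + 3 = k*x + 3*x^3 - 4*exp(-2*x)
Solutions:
 g(x) = C1 + k*x^2/2 + 3*x^4/4 - 3*x + 2*exp(-2*x)


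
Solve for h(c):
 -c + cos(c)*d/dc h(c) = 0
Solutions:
 h(c) = C1 + Integral(c/cos(c), c)


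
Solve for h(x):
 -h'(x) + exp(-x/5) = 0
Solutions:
 h(x) = C1 - 5*exp(-x/5)


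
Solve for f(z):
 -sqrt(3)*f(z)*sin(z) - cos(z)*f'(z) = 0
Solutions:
 f(z) = C1*cos(z)^(sqrt(3))


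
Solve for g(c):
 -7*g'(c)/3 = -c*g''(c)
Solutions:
 g(c) = C1 + C2*c^(10/3)


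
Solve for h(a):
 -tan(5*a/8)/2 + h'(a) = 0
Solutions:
 h(a) = C1 - 4*log(cos(5*a/8))/5


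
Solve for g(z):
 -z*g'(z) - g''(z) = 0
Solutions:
 g(z) = C1 + C2*erf(sqrt(2)*z/2)


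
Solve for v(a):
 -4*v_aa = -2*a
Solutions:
 v(a) = C1 + C2*a + a^3/12


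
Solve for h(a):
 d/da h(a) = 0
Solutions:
 h(a) = C1


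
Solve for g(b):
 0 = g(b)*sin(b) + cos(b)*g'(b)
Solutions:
 g(b) = C1*cos(b)


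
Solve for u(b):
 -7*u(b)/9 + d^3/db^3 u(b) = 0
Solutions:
 u(b) = C3*exp(21^(1/3)*b/3) + (C1*sin(3^(5/6)*7^(1/3)*b/6) + C2*cos(3^(5/6)*7^(1/3)*b/6))*exp(-21^(1/3)*b/6)


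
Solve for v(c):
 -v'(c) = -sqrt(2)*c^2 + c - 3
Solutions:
 v(c) = C1 + sqrt(2)*c^3/3 - c^2/2 + 3*c


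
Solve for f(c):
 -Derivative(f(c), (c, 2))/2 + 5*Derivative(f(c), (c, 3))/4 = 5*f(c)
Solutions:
 f(c) = C1*exp(c*(-2^(1/3)*(15*sqrt(50745) + 3379)^(1/3) - 2*2^(2/3)/(15*sqrt(50745) + 3379)^(1/3) + 4)/30)*sin(2^(1/3)*sqrt(3)*c*(-(15*sqrt(50745) + 3379)^(1/3) + 2*2^(1/3)/(15*sqrt(50745) + 3379)^(1/3))/30) + C2*exp(c*(-2^(1/3)*(15*sqrt(50745) + 3379)^(1/3) - 2*2^(2/3)/(15*sqrt(50745) + 3379)^(1/3) + 4)/30)*cos(2^(1/3)*sqrt(3)*c*(-(15*sqrt(50745) + 3379)^(1/3) + 2*2^(1/3)/(15*sqrt(50745) + 3379)^(1/3))/30) + C3*exp(c*(2*2^(2/3)/(15*sqrt(50745) + 3379)^(1/3) + 2 + 2^(1/3)*(15*sqrt(50745) + 3379)^(1/3))/15)


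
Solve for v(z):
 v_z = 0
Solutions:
 v(z) = C1


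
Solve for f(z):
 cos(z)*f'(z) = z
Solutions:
 f(z) = C1 + Integral(z/cos(z), z)


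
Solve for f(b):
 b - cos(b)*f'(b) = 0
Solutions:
 f(b) = C1 + Integral(b/cos(b), b)


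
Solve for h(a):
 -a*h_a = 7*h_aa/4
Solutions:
 h(a) = C1 + C2*erf(sqrt(14)*a/7)


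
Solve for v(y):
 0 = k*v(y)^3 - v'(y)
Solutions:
 v(y) = -sqrt(2)*sqrt(-1/(C1 + k*y))/2
 v(y) = sqrt(2)*sqrt(-1/(C1 + k*y))/2


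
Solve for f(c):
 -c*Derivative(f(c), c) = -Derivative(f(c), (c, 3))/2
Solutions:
 f(c) = C1 + Integral(C2*airyai(2^(1/3)*c) + C3*airybi(2^(1/3)*c), c)


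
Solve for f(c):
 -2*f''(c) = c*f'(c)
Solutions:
 f(c) = C1 + C2*erf(c/2)


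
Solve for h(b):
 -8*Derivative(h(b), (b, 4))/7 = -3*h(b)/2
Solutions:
 h(b) = C1*exp(-21^(1/4)*b/2) + C2*exp(21^(1/4)*b/2) + C3*sin(21^(1/4)*b/2) + C4*cos(21^(1/4)*b/2)


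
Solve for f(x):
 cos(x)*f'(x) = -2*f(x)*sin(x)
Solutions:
 f(x) = C1*cos(x)^2


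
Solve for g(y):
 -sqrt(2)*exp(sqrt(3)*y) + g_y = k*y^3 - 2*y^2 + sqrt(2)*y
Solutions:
 g(y) = C1 + k*y^4/4 - 2*y^3/3 + sqrt(2)*y^2/2 + sqrt(6)*exp(sqrt(3)*y)/3


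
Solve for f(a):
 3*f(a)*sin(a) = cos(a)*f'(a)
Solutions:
 f(a) = C1/cos(a)^3


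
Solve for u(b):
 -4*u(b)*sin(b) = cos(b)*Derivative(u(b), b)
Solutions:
 u(b) = C1*cos(b)^4


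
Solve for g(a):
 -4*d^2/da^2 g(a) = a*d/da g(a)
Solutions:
 g(a) = C1 + C2*erf(sqrt(2)*a/4)


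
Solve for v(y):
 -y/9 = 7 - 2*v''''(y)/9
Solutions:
 v(y) = C1 + C2*y + C3*y^2 + C4*y^3 + y^5/240 + 21*y^4/16


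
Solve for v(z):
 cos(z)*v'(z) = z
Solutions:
 v(z) = C1 + Integral(z/cos(z), z)


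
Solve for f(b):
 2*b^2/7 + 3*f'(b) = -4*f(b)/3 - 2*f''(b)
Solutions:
 f(b) = -3*b^2/14 + 27*b/28 + (C1*sin(sqrt(15)*b/12) + C2*cos(sqrt(15)*b/12))*exp(-3*b/4) - 171/112


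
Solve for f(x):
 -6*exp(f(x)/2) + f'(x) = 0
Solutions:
 f(x) = 2*log(-1/(C1 + 6*x)) + 2*log(2)


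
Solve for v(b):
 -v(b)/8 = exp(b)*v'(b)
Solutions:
 v(b) = C1*exp(exp(-b)/8)


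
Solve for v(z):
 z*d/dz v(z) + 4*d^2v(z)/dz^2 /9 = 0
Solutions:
 v(z) = C1 + C2*erf(3*sqrt(2)*z/4)


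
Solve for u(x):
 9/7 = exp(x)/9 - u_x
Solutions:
 u(x) = C1 - 9*x/7 + exp(x)/9


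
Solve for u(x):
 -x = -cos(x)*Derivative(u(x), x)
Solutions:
 u(x) = C1 + Integral(x/cos(x), x)


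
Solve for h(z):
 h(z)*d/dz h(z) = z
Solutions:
 h(z) = -sqrt(C1 + z^2)
 h(z) = sqrt(C1 + z^2)


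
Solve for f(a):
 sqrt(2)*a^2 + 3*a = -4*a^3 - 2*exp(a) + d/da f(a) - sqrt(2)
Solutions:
 f(a) = C1 + a^4 + sqrt(2)*a^3/3 + 3*a^2/2 + sqrt(2)*a + 2*exp(a)


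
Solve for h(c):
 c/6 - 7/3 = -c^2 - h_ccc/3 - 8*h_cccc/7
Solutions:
 h(c) = C1 + C2*c + C3*c^2 + C4*exp(-7*c/24) - c^5/20 + 281*c^4/336 - 3029*c^3/294


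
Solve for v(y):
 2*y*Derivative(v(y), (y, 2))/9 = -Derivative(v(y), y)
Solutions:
 v(y) = C1 + C2/y^(7/2)


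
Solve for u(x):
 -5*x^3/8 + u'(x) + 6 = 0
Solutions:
 u(x) = C1 + 5*x^4/32 - 6*x


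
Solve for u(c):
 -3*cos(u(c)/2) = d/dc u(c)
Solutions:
 u(c) = -2*asin((C1 + exp(3*c))/(C1 - exp(3*c))) + 2*pi
 u(c) = 2*asin((C1 + exp(3*c))/(C1 - exp(3*c)))


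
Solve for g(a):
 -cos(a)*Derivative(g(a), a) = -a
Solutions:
 g(a) = C1 + Integral(a/cos(a), a)


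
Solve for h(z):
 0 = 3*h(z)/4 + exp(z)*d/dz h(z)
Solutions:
 h(z) = C1*exp(3*exp(-z)/4)


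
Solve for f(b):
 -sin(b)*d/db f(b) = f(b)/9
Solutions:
 f(b) = C1*(cos(b) + 1)^(1/18)/(cos(b) - 1)^(1/18)


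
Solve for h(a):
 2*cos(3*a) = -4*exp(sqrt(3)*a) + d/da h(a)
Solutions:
 h(a) = C1 + 4*sqrt(3)*exp(sqrt(3)*a)/3 + 2*sin(3*a)/3


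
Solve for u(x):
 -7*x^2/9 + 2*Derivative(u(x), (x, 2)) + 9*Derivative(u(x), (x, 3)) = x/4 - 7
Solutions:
 u(x) = C1 + C2*x + C3*exp(-2*x/9) + 7*x^4/216 - 9*x^3/16 + 187*x^2/32


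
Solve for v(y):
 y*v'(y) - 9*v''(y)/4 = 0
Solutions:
 v(y) = C1 + C2*erfi(sqrt(2)*y/3)


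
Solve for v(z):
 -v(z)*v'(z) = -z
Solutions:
 v(z) = -sqrt(C1 + z^2)
 v(z) = sqrt(C1 + z^2)


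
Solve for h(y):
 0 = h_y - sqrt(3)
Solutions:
 h(y) = C1 + sqrt(3)*y


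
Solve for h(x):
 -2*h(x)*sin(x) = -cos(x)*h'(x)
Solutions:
 h(x) = C1/cos(x)^2


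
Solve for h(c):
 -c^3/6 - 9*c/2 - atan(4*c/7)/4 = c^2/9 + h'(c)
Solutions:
 h(c) = C1 - c^4/24 - c^3/27 - 9*c^2/4 - c*atan(4*c/7)/4 + 7*log(16*c^2 + 49)/32


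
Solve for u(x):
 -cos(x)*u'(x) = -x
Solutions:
 u(x) = C1 + Integral(x/cos(x), x)


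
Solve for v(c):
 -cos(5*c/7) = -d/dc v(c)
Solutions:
 v(c) = C1 + 7*sin(5*c/7)/5


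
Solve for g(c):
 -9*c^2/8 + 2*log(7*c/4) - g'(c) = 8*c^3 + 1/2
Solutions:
 g(c) = C1 - 2*c^4 - 3*c^3/8 + 2*c*log(c) - 4*c*log(2) - 5*c/2 + 2*c*log(7)


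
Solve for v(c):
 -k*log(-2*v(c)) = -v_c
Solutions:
 Integral(1/(log(-_y) + log(2)), (_y, v(c))) = C1 + c*k


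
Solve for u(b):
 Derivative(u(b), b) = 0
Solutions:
 u(b) = C1


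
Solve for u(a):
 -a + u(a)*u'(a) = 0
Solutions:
 u(a) = -sqrt(C1 + a^2)
 u(a) = sqrt(C1 + a^2)


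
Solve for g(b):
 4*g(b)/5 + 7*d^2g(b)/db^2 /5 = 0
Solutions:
 g(b) = C1*sin(2*sqrt(7)*b/7) + C2*cos(2*sqrt(7)*b/7)


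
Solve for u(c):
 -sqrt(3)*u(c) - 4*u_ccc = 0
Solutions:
 u(c) = C3*exp(-2^(1/3)*3^(1/6)*c/2) + (C1*sin(2^(1/3)*3^(2/3)*c/4) + C2*cos(2^(1/3)*3^(2/3)*c/4))*exp(2^(1/3)*3^(1/6)*c/4)


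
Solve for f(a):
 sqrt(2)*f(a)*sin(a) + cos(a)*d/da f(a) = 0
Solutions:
 f(a) = C1*cos(a)^(sqrt(2))


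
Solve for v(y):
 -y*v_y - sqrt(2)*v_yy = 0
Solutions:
 v(y) = C1 + C2*erf(2^(1/4)*y/2)


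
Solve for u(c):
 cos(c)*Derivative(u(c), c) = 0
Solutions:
 u(c) = C1


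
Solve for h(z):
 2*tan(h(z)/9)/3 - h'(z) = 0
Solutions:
 h(z) = -9*asin(C1*exp(2*z/27)) + 9*pi
 h(z) = 9*asin(C1*exp(2*z/27))


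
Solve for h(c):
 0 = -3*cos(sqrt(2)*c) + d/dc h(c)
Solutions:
 h(c) = C1 + 3*sqrt(2)*sin(sqrt(2)*c)/2


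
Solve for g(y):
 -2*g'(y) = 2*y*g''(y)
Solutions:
 g(y) = C1 + C2*log(y)


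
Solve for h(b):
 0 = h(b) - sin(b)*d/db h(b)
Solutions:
 h(b) = C1*sqrt(cos(b) - 1)/sqrt(cos(b) + 1)


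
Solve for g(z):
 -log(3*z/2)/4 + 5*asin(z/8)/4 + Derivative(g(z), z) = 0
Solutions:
 g(z) = C1 + z*log(z)/4 - 5*z*asin(z/8)/4 - z/4 - z*log(2)/4 + z*log(3)/4 - 5*sqrt(64 - z^2)/4


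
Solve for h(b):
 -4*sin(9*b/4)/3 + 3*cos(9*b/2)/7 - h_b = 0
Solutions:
 h(b) = C1 + 2*sin(9*b/2)/21 + 16*cos(9*b/4)/27


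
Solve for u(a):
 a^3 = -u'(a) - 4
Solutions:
 u(a) = C1 - a^4/4 - 4*a


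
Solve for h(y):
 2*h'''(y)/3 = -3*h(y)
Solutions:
 h(y) = C3*exp(-6^(2/3)*y/2) + (C1*sin(3*2^(2/3)*3^(1/6)*y/4) + C2*cos(3*2^(2/3)*3^(1/6)*y/4))*exp(6^(2/3)*y/4)


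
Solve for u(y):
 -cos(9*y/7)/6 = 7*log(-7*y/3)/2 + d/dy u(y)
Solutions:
 u(y) = C1 - 7*y*log(-y)/2 - 4*y*log(7) + y*log(21)/2 + 3*y*log(3) + 7*y/2 - 7*sin(9*y/7)/54


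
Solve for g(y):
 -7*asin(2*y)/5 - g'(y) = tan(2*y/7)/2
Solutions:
 g(y) = C1 - 7*y*asin(2*y)/5 - 7*sqrt(1 - 4*y^2)/10 + 7*log(cos(2*y/7))/4


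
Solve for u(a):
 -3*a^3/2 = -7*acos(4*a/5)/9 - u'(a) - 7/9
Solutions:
 u(a) = C1 + 3*a^4/8 - 7*a*acos(4*a/5)/9 - 7*a/9 + 7*sqrt(25 - 16*a^2)/36


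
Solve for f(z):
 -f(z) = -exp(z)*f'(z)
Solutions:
 f(z) = C1*exp(-exp(-z))


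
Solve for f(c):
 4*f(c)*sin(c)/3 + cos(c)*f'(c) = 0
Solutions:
 f(c) = C1*cos(c)^(4/3)


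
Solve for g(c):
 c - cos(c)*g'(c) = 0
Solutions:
 g(c) = C1 + Integral(c/cos(c), c)


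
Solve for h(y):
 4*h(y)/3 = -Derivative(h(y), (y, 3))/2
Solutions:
 h(y) = C3*exp(-2*3^(2/3)*y/3) + (C1*sin(3^(1/6)*y) + C2*cos(3^(1/6)*y))*exp(3^(2/3)*y/3)


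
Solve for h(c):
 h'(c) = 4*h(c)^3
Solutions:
 h(c) = -sqrt(2)*sqrt(-1/(C1 + 4*c))/2
 h(c) = sqrt(2)*sqrt(-1/(C1 + 4*c))/2


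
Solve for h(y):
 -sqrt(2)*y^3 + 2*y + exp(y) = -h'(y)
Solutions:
 h(y) = C1 + sqrt(2)*y^4/4 - y^2 - exp(y)


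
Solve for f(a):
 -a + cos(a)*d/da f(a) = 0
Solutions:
 f(a) = C1 + Integral(a/cos(a), a)


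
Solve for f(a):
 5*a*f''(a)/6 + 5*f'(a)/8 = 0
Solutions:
 f(a) = C1 + C2*a^(1/4)


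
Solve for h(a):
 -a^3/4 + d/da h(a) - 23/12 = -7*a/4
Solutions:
 h(a) = C1 + a^4/16 - 7*a^2/8 + 23*a/12


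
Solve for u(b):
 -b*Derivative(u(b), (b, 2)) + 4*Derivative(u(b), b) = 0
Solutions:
 u(b) = C1 + C2*b^5


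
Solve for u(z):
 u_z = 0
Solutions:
 u(z) = C1


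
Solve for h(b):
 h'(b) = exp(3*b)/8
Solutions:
 h(b) = C1 + exp(3*b)/24


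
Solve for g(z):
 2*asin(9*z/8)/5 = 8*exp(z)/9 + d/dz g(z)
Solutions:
 g(z) = C1 + 2*z*asin(9*z/8)/5 + 2*sqrt(64 - 81*z^2)/45 - 8*exp(z)/9


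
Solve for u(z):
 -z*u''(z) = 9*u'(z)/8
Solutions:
 u(z) = C1 + C2/z^(1/8)


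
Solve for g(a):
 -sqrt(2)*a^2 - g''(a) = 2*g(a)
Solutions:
 g(a) = C1*sin(sqrt(2)*a) + C2*cos(sqrt(2)*a) - sqrt(2)*a^2/2 + sqrt(2)/2


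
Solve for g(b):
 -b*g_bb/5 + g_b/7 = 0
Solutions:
 g(b) = C1 + C2*b^(12/7)


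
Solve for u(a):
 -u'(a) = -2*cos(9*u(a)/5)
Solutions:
 -2*a - 5*log(sin(9*u(a)/5) - 1)/18 + 5*log(sin(9*u(a)/5) + 1)/18 = C1


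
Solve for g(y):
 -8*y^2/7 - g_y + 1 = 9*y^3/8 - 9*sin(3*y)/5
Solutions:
 g(y) = C1 - 9*y^4/32 - 8*y^3/21 + y - 3*cos(3*y)/5


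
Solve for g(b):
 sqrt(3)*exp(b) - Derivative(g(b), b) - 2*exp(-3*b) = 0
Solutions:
 g(b) = C1 + sqrt(3)*exp(b) + 2*exp(-3*b)/3


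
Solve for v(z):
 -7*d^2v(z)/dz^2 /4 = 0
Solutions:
 v(z) = C1 + C2*z


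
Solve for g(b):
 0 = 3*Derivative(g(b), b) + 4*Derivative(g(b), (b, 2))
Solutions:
 g(b) = C1 + C2*exp(-3*b/4)


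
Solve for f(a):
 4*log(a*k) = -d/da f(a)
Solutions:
 f(a) = C1 - 4*a*log(a*k) + 4*a


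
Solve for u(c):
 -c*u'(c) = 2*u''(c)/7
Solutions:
 u(c) = C1 + C2*erf(sqrt(7)*c/2)


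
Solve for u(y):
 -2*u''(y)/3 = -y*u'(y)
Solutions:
 u(y) = C1 + C2*erfi(sqrt(3)*y/2)


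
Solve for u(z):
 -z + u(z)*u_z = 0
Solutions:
 u(z) = -sqrt(C1 + z^2)
 u(z) = sqrt(C1 + z^2)


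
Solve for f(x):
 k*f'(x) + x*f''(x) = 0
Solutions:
 f(x) = C1 + x^(1 - re(k))*(C2*sin(log(x)*Abs(im(k))) + C3*cos(log(x)*im(k)))


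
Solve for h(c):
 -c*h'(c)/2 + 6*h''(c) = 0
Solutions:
 h(c) = C1 + C2*erfi(sqrt(6)*c/12)


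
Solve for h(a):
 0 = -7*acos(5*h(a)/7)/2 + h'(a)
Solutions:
 Integral(1/acos(5*_y/7), (_y, h(a))) = C1 + 7*a/2


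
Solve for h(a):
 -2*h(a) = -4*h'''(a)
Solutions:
 h(a) = C3*exp(2^(2/3)*a/2) + (C1*sin(2^(2/3)*sqrt(3)*a/4) + C2*cos(2^(2/3)*sqrt(3)*a/4))*exp(-2^(2/3)*a/4)


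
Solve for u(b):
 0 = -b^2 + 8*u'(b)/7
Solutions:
 u(b) = C1 + 7*b^3/24


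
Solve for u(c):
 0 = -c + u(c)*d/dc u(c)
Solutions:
 u(c) = -sqrt(C1 + c^2)
 u(c) = sqrt(C1 + c^2)


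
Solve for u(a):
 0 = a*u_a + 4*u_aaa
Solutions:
 u(a) = C1 + Integral(C2*airyai(-2^(1/3)*a/2) + C3*airybi(-2^(1/3)*a/2), a)


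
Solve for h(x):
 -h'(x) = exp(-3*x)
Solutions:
 h(x) = C1 + exp(-3*x)/3


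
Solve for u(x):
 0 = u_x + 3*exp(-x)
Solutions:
 u(x) = C1 + 3*exp(-x)


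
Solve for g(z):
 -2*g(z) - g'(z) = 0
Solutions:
 g(z) = C1*exp(-2*z)


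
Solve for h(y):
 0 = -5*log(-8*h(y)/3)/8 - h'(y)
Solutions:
 8*Integral(1/(log(-_y) - log(3) + 3*log(2)), (_y, h(y)))/5 = C1 - y


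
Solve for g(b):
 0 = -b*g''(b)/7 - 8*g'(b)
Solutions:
 g(b) = C1 + C2/b^55


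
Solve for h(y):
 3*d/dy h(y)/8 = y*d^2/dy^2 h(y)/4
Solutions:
 h(y) = C1 + C2*y^(5/2)


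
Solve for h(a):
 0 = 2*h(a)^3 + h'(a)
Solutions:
 h(a) = -sqrt(2)*sqrt(-1/(C1 - 2*a))/2
 h(a) = sqrt(2)*sqrt(-1/(C1 - 2*a))/2


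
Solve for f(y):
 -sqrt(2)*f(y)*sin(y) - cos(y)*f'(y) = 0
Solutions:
 f(y) = C1*cos(y)^(sqrt(2))


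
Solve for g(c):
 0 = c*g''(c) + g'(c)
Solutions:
 g(c) = C1 + C2*log(c)


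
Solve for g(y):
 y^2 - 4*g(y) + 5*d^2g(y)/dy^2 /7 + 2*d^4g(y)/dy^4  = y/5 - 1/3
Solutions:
 g(y) = C1*exp(-sqrt(7)*y*sqrt(-5 + 3*sqrt(177))/14) + C2*exp(sqrt(7)*y*sqrt(-5 + 3*sqrt(177))/14) + C3*sin(sqrt(7)*y*sqrt(5 + 3*sqrt(177))/14) + C4*cos(sqrt(7)*y*sqrt(5 + 3*sqrt(177))/14) + y^2/4 - y/20 + 29/168


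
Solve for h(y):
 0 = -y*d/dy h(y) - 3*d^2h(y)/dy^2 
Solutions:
 h(y) = C1 + C2*erf(sqrt(6)*y/6)


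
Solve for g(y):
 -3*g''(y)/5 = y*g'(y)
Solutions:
 g(y) = C1 + C2*erf(sqrt(30)*y/6)


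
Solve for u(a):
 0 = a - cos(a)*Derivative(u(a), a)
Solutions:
 u(a) = C1 + Integral(a/cos(a), a)


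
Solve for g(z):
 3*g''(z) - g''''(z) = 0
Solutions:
 g(z) = C1 + C2*z + C3*exp(-sqrt(3)*z) + C4*exp(sqrt(3)*z)


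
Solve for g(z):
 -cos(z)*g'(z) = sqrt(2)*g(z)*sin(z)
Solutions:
 g(z) = C1*cos(z)^(sqrt(2))


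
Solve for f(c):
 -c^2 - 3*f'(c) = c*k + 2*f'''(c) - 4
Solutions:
 f(c) = C1 + C2*sin(sqrt(6)*c/2) + C3*cos(sqrt(6)*c/2) - c^3/9 - c^2*k/6 + 16*c/9


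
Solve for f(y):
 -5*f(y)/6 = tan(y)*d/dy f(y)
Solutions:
 f(y) = C1/sin(y)^(5/6)


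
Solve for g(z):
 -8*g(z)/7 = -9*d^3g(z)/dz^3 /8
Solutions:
 g(z) = C3*exp(4*147^(1/3)*z/21) + (C1*sin(2*3^(5/6)*7^(2/3)*z/21) + C2*cos(2*3^(5/6)*7^(2/3)*z/21))*exp(-2*147^(1/3)*z/21)


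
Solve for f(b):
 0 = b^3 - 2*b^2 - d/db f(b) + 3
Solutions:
 f(b) = C1 + b^4/4 - 2*b^3/3 + 3*b


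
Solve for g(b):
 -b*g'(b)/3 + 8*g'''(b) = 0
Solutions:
 g(b) = C1 + Integral(C2*airyai(3^(2/3)*b/6) + C3*airybi(3^(2/3)*b/6), b)


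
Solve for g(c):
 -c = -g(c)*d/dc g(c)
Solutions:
 g(c) = -sqrt(C1 + c^2)
 g(c) = sqrt(C1 + c^2)


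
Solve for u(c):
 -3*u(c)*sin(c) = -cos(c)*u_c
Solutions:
 u(c) = C1/cos(c)^3


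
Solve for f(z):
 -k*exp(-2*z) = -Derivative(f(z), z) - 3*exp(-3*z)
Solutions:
 f(z) = C1 - k*exp(-2*z)/2 + exp(-3*z)


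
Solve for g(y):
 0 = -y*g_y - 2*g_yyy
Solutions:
 g(y) = C1 + Integral(C2*airyai(-2^(2/3)*y/2) + C3*airybi(-2^(2/3)*y/2), y)


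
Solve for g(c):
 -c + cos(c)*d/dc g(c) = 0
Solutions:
 g(c) = C1 + Integral(c/cos(c), c)


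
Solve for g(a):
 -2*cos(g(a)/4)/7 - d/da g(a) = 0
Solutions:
 2*a/7 - 2*log(sin(g(a)/4) - 1) + 2*log(sin(g(a)/4) + 1) = C1


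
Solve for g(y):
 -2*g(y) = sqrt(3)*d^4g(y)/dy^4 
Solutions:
 g(y) = (C1*sin(2^(3/4)*3^(7/8)*y/6) + C2*cos(2^(3/4)*3^(7/8)*y/6))*exp(-2^(3/4)*3^(7/8)*y/6) + (C3*sin(2^(3/4)*3^(7/8)*y/6) + C4*cos(2^(3/4)*3^(7/8)*y/6))*exp(2^(3/4)*3^(7/8)*y/6)


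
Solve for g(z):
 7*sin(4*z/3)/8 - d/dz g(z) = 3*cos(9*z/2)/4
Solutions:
 g(z) = C1 - sin(9*z/2)/6 - 21*cos(4*z/3)/32


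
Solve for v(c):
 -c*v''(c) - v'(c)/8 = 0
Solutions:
 v(c) = C1 + C2*c^(7/8)


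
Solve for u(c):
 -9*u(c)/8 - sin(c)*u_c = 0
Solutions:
 u(c) = C1*(cos(c) + 1)^(9/16)/(cos(c) - 1)^(9/16)


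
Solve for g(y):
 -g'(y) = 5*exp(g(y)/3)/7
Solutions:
 g(y) = 3*log(1/(C1 + 5*y)) + 3*log(21)


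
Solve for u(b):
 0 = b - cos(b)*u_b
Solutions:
 u(b) = C1 + Integral(b/cos(b), b)


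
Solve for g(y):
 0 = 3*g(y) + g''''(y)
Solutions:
 g(y) = (C1*sin(sqrt(2)*3^(1/4)*y/2) + C2*cos(sqrt(2)*3^(1/4)*y/2))*exp(-sqrt(2)*3^(1/4)*y/2) + (C3*sin(sqrt(2)*3^(1/4)*y/2) + C4*cos(sqrt(2)*3^(1/4)*y/2))*exp(sqrt(2)*3^(1/4)*y/2)


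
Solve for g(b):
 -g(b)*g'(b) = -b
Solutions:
 g(b) = -sqrt(C1 + b^2)
 g(b) = sqrt(C1 + b^2)


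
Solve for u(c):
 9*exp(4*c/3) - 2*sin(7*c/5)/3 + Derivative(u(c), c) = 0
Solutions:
 u(c) = C1 - 27*exp(4*c/3)/4 - 10*cos(7*c/5)/21


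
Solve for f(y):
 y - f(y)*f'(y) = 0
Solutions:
 f(y) = -sqrt(C1 + y^2)
 f(y) = sqrt(C1 + y^2)


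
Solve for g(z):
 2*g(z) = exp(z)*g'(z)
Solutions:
 g(z) = C1*exp(-2*exp(-z))


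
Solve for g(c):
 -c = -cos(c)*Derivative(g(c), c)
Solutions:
 g(c) = C1 + Integral(c/cos(c), c)


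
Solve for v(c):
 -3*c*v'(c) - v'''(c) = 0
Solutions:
 v(c) = C1 + Integral(C2*airyai(-3^(1/3)*c) + C3*airybi(-3^(1/3)*c), c)


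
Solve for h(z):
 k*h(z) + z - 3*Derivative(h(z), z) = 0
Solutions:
 h(z) = C1*exp(k*z/3) - z/k - 3/k^2


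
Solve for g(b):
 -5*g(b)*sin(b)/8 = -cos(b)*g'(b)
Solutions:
 g(b) = C1/cos(b)^(5/8)


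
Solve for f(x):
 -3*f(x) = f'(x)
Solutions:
 f(x) = C1*exp(-3*x)


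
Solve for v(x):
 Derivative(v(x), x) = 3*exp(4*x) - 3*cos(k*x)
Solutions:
 v(x) = C1 + 3*exp(4*x)/4 - 3*sin(k*x)/k


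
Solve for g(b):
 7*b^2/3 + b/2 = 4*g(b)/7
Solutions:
 g(b) = 7*b*(14*b + 3)/24


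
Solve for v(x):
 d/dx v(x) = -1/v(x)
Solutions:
 v(x) = -sqrt(C1 - 2*x)
 v(x) = sqrt(C1 - 2*x)


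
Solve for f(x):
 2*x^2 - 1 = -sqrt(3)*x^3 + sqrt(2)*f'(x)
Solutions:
 f(x) = C1 + sqrt(6)*x^4/8 + sqrt(2)*x^3/3 - sqrt(2)*x/2


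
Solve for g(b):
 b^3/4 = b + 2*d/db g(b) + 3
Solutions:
 g(b) = C1 + b^4/32 - b^2/4 - 3*b/2


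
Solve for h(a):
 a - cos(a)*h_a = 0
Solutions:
 h(a) = C1 + Integral(a/cos(a), a)


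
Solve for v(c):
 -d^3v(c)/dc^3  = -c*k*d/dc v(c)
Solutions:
 v(c) = C1 + Integral(C2*airyai(c*k^(1/3)) + C3*airybi(c*k^(1/3)), c)


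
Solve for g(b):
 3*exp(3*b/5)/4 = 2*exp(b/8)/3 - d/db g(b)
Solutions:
 g(b) = C1 + 16*exp(b/8)/3 - 5*exp(3*b/5)/4


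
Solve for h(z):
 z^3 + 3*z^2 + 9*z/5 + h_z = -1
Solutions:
 h(z) = C1 - z^4/4 - z^3 - 9*z^2/10 - z


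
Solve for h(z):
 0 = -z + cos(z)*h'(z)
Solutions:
 h(z) = C1 + Integral(z/cos(z), z)


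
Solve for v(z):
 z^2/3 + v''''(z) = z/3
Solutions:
 v(z) = C1 + C2*z + C3*z^2 + C4*z^3 - z^6/1080 + z^5/360


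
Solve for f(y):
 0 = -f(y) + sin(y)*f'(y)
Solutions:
 f(y) = C1*sqrt(cos(y) - 1)/sqrt(cos(y) + 1)


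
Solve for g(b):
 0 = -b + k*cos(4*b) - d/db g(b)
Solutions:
 g(b) = C1 - b^2/2 + k*sin(4*b)/4


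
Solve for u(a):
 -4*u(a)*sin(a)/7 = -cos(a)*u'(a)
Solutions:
 u(a) = C1/cos(a)^(4/7)


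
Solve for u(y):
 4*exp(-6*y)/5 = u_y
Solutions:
 u(y) = C1 - 2*exp(-6*y)/15


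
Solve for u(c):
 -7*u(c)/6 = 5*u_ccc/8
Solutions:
 u(c) = C3*exp(-15^(2/3)*28^(1/3)*c/15) + (C1*sin(28^(1/3)*3^(1/6)*5^(2/3)*c/10) + C2*cos(28^(1/3)*3^(1/6)*5^(2/3)*c/10))*exp(15^(2/3)*28^(1/3)*c/30)


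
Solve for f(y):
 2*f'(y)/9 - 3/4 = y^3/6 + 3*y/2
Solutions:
 f(y) = C1 + 3*y^4/16 + 27*y^2/8 + 27*y/8


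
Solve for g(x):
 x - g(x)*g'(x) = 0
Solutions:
 g(x) = -sqrt(C1 + x^2)
 g(x) = sqrt(C1 + x^2)


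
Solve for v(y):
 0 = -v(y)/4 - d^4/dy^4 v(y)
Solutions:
 v(y) = (C1*sin(y/2) + C2*cos(y/2))*exp(-y/2) + (C3*sin(y/2) + C4*cos(y/2))*exp(y/2)


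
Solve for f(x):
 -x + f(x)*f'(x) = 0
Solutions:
 f(x) = -sqrt(C1 + x^2)
 f(x) = sqrt(C1 + x^2)


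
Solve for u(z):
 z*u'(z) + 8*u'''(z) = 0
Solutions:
 u(z) = C1 + Integral(C2*airyai(-z/2) + C3*airybi(-z/2), z)


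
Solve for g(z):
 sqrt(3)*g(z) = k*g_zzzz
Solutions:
 g(z) = C1*exp(-3^(1/8)*z*(1/k)^(1/4)) + C2*exp(3^(1/8)*z*(1/k)^(1/4)) + C3*exp(-3^(1/8)*I*z*(1/k)^(1/4)) + C4*exp(3^(1/8)*I*z*(1/k)^(1/4))


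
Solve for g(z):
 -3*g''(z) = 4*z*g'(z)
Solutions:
 g(z) = C1 + C2*erf(sqrt(6)*z/3)


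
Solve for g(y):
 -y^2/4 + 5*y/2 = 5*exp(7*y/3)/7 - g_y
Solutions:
 g(y) = C1 + y^3/12 - 5*y^2/4 + 15*exp(7*y/3)/49


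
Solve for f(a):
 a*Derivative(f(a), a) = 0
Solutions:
 f(a) = C1


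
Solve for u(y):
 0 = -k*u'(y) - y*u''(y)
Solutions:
 u(y) = C1 + y^(1 - re(k))*(C2*sin(log(y)*Abs(im(k))) + C3*cos(log(y)*im(k)))


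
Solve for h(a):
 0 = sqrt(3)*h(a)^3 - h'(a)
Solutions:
 h(a) = -sqrt(2)*sqrt(-1/(C1 + sqrt(3)*a))/2
 h(a) = sqrt(2)*sqrt(-1/(C1 + sqrt(3)*a))/2


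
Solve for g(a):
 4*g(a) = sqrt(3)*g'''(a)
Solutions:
 g(a) = C3*exp(2^(2/3)*3^(5/6)*a/3) + (C1*sin(2^(2/3)*3^(1/3)*a/2) + C2*cos(2^(2/3)*3^(1/3)*a/2))*exp(-2^(2/3)*3^(5/6)*a/6)


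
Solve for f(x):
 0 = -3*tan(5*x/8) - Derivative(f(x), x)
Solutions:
 f(x) = C1 + 24*log(cos(5*x/8))/5


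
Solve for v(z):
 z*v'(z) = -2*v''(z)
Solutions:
 v(z) = C1 + C2*erf(z/2)


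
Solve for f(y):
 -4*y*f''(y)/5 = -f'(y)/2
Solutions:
 f(y) = C1 + C2*y^(13/8)


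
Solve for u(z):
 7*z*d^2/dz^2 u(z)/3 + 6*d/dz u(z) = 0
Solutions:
 u(z) = C1 + C2/z^(11/7)


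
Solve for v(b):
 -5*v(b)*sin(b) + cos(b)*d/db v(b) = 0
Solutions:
 v(b) = C1/cos(b)^5


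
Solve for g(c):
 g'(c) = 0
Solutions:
 g(c) = C1


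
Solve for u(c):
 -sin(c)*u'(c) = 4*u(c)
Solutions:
 u(c) = C1*(cos(c)^2 + 2*cos(c) + 1)/(cos(c)^2 - 2*cos(c) + 1)


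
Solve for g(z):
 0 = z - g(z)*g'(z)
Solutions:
 g(z) = -sqrt(C1 + z^2)
 g(z) = sqrt(C1 + z^2)


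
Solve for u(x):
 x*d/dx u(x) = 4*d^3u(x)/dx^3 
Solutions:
 u(x) = C1 + Integral(C2*airyai(2^(1/3)*x/2) + C3*airybi(2^(1/3)*x/2), x)


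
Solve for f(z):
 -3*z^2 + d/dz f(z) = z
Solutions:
 f(z) = C1 + z^3 + z^2/2


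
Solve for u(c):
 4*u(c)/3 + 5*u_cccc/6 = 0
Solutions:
 u(c) = (C1*sin(2^(1/4)*5^(3/4)*c/5) + C2*cos(2^(1/4)*5^(3/4)*c/5))*exp(-2^(1/4)*5^(3/4)*c/5) + (C3*sin(2^(1/4)*5^(3/4)*c/5) + C4*cos(2^(1/4)*5^(3/4)*c/5))*exp(2^(1/4)*5^(3/4)*c/5)


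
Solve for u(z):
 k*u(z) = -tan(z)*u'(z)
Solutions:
 u(z) = C1*exp(-k*log(sin(z)))


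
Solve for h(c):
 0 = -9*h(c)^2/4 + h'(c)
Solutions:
 h(c) = -4/(C1 + 9*c)


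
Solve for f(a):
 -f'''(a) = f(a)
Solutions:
 f(a) = C3*exp(-a) + (C1*sin(sqrt(3)*a/2) + C2*cos(sqrt(3)*a/2))*exp(a/2)


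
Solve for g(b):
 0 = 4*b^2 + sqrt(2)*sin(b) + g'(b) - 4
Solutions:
 g(b) = C1 - 4*b^3/3 + 4*b + sqrt(2)*cos(b)


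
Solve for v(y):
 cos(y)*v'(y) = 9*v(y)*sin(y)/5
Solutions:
 v(y) = C1/cos(y)^(9/5)


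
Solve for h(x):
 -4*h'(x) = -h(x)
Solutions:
 h(x) = C1*exp(x/4)


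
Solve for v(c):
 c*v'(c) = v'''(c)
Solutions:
 v(c) = C1 + Integral(C2*airyai(c) + C3*airybi(c), c)


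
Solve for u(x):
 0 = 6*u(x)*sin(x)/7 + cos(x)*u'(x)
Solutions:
 u(x) = C1*cos(x)^(6/7)


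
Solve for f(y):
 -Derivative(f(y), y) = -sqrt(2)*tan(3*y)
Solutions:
 f(y) = C1 - sqrt(2)*log(cos(3*y))/3


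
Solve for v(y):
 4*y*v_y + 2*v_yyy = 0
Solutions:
 v(y) = C1 + Integral(C2*airyai(-2^(1/3)*y) + C3*airybi(-2^(1/3)*y), y)


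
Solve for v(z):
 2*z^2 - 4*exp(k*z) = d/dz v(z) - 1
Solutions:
 v(z) = C1 + 2*z^3/3 + z - 4*exp(k*z)/k


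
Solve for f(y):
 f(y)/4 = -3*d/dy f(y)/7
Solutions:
 f(y) = C1*exp(-7*y/12)


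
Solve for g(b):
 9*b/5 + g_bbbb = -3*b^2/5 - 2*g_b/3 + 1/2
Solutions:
 g(b) = C1 + C4*exp(-2^(1/3)*3^(2/3)*b/3) - 3*b^3/10 - 27*b^2/20 + 3*b/4 + (C2*sin(2^(1/3)*3^(1/6)*b/2) + C3*cos(2^(1/3)*3^(1/6)*b/2))*exp(2^(1/3)*3^(2/3)*b/6)


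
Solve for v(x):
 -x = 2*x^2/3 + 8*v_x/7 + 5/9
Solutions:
 v(x) = C1 - 7*x^3/36 - 7*x^2/16 - 35*x/72


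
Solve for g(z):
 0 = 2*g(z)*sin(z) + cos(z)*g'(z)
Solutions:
 g(z) = C1*cos(z)^2


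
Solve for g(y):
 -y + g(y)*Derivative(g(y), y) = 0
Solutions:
 g(y) = -sqrt(C1 + y^2)
 g(y) = sqrt(C1 + y^2)


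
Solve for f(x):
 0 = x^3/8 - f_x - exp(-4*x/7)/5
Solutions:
 f(x) = C1 + x^4/32 + 7*exp(-4*x/7)/20


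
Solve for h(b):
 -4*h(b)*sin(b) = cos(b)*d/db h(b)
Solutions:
 h(b) = C1*cos(b)^4


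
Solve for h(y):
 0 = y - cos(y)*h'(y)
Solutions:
 h(y) = C1 + Integral(y/cos(y), y)


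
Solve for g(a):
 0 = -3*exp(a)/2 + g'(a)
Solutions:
 g(a) = C1 + 3*exp(a)/2


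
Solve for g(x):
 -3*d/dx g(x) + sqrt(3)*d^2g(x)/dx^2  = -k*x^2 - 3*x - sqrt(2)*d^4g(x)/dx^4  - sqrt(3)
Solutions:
 g(x) = C1 + C2*exp(x*(-sqrt(2)*3^(2/3)*(9 + sqrt(2*sqrt(6) + 81))^(1/3) + 2*3^(5/6)/(9 + sqrt(2*sqrt(6) + 81))^(1/3))/12)*sin(x*(2*3^(1/3)/(9 + sqrt(2*sqrt(6) + 81))^(1/3) + sqrt(2)*3^(1/6)*(9 + sqrt(2*sqrt(6) + 81))^(1/3))/4) + C3*exp(x*(-sqrt(2)*3^(2/3)*(9 + sqrt(2*sqrt(6) + 81))^(1/3) + 2*3^(5/6)/(9 + sqrt(2*sqrt(6) + 81))^(1/3))/12)*cos(x*(2*3^(1/3)/(9 + sqrt(2*sqrt(6) + 81))^(1/3) + sqrt(2)*3^(1/6)*(9 + sqrt(2*sqrt(6) + 81))^(1/3))/4) + C4*exp(-x*(-sqrt(2)*3^(2/3)*(9 + sqrt(2*sqrt(6) + 81))^(1/3) + 2*3^(5/6)/(9 + sqrt(2*sqrt(6) + 81))^(1/3))/6) + k*x^3/9 + sqrt(3)*k*x^2/9 + 2*k*x/9 + x^2/2 + 2*sqrt(3)*x/3
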